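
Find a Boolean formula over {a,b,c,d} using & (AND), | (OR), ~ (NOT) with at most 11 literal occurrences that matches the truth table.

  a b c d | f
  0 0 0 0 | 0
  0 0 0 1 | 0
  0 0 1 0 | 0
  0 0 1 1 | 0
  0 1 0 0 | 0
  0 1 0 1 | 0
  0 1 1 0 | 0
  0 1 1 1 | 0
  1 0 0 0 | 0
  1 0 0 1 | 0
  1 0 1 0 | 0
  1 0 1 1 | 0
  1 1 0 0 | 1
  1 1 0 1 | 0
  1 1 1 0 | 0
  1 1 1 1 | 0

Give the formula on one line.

((~d & ~c) & (((b | d) & (a | ~b)) & (~d | ~c)))

  ~d = 1010101010101010
  ~c = 1100110011001100
  (~d & ~c) = 1000100010001000
  (b | d) = 0101111101011111
  ~b = 1111000011110000
  (a | ~b) = 1111000011111111
  ((b | d) & (a | ~b)) = 0101000001011111
  (~d | ~c) = 1110111011101110
  (((b | d) & (a | ~b)) & (~d | ~c)) = 0100000001001110
  ((~d & ~c) & (((b | d) & (a | ~b)) & (~d | ~c))) = 0000000000001000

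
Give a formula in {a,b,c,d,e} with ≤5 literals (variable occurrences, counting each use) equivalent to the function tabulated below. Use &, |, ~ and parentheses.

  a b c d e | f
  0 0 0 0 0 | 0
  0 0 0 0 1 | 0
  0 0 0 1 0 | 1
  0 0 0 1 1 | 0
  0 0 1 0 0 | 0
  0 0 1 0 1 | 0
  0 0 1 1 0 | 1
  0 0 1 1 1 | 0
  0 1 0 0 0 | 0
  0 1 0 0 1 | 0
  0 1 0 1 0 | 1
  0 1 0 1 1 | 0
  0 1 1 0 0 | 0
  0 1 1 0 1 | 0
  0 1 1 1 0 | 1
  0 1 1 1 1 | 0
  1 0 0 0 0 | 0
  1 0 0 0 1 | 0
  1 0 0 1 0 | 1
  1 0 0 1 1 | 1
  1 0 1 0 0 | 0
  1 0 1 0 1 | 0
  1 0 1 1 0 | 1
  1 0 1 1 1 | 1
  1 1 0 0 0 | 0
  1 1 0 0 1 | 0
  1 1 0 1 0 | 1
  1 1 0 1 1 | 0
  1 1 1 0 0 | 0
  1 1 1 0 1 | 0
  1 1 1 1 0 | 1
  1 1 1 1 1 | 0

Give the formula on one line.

(d & (~e | (~b & a)))

  ~e = 10101010101010101010101010101010
  ~b = 11111111000000001111111100000000
  (~b & a) = 00000000000000001111111100000000
  (~e | (~b & a)) = 10101010101010101111111110101010
  (d & (~e | (~b & a))) = 00100010001000100011001100100010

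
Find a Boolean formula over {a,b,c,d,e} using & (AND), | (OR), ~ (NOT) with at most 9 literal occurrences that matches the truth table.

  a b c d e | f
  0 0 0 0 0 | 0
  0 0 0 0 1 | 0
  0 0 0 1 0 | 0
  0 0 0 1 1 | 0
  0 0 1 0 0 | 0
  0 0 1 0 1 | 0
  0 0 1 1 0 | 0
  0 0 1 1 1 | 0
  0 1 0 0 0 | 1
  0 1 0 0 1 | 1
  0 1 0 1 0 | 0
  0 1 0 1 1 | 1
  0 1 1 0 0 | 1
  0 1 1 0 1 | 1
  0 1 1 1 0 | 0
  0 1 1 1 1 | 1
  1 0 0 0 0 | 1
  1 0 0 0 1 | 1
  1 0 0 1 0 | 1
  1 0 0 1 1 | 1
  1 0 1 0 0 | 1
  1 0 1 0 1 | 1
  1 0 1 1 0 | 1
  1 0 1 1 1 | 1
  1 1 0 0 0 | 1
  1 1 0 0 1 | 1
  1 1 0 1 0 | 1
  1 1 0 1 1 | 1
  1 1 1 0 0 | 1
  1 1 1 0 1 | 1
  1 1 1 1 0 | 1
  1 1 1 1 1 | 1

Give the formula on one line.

  (e & b) = 00000000010101010000000001010101
  ((e & b) | a) = 00000000010101011111111111111111
  ~c = 11110000111100001111000011110000
  (~c & a) = 00000000000000001111000011110000
  (b | (~c & a)) = 00000000111111111111000011111111
  ~d = 11001100110011001100110011001100
  ((b | (~c & a)) & ~d) = 00000000110011001100000011001100
  (((e & b) | a) | ((b | (~c & a)) & ~d)) = 00000000110111011111111111111111

(((e & b) | a) | ((b | (~c & a)) & ~d))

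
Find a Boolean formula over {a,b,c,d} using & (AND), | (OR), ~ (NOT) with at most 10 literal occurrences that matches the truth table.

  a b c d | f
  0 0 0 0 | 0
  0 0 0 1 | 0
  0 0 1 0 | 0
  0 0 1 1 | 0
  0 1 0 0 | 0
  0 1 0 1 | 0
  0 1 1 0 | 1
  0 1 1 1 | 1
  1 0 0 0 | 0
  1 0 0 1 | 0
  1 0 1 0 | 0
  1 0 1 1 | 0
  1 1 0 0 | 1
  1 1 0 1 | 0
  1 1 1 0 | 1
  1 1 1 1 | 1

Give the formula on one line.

  ~d = 1010101010101010
  (~d & a) = 0000000010101010
  (b & (~d & a)) = 0000000000001010
  ~a = 1111111100000000
  (~d & ~a) = 1010101000000000
  ~c = 1100110011001100
  ((~d & ~a) & ~c) = 1000100000000000
  (b | ((~d & ~a) & ~c)) = 1000111100001111
  ((b | ((~d & ~a) & ~c)) & c) = 0000001100000011
  ((b & (~d & a)) | ((b | ((~d & ~a) & ~c)) & c)) = 0000001100001011

((b & (~d & a)) | ((b | ((~d & ~a) & ~c)) & c))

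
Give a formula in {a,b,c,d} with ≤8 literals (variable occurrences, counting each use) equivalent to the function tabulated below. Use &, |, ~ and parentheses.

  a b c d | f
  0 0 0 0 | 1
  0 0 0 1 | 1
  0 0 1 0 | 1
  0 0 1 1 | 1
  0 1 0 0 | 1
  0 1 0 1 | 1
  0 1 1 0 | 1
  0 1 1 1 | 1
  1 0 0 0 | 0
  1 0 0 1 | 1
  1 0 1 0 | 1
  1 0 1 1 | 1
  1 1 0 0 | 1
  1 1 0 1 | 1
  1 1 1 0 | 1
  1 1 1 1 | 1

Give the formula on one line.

  (a & b) = 0000000000001111
  ((a & b) | c) = 0011001100111111
  ~a = 1111111100000000
  (d | ~a) = 1111111101010101
  (((a & b) | c) | (d | ~a)) = 1111111101111111

(((a & b) | c) | (d | ~a))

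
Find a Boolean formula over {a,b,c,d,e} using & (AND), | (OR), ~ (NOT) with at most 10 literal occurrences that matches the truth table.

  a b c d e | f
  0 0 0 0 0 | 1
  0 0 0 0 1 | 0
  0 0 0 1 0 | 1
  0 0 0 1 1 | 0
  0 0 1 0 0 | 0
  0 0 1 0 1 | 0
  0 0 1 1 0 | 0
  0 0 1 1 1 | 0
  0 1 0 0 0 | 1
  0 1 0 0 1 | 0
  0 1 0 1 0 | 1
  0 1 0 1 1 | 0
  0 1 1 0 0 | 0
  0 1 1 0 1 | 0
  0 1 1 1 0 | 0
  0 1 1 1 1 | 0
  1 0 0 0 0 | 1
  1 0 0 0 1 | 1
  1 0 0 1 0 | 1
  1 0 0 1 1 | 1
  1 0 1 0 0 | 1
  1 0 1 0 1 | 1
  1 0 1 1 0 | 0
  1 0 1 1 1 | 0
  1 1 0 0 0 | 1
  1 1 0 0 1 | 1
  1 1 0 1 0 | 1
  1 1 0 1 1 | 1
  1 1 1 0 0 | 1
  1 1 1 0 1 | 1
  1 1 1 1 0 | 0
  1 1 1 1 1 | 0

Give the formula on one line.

(((a & ~d) | ~c) & (a | ((b & c) | (~c & (~e & ~a)))))

  ~d = 11001100110011001100110011001100
  (a & ~d) = 00000000000000001100110011001100
  ~c = 11110000111100001111000011110000
  ((a & ~d) | ~c) = 11110000111100001111110011111100
  (b & c) = 00000000000011110000000000001111
  ~e = 10101010101010101010101010101010
  ~a = 11111111111111110000000000000000
  (~e & ~a) = 10101010101010100000000000000000
  (~c & (~e & ~a)) = 10100000101000000000000000000000
  ((b & c) | (~c & (~e & ~a))) = 10100000101011110000000000001111
  (a | ((b & c) | (~c & (~e & ~a)))) = 10100000101011111111111111111111
  (((a & ~d) | ~c) & (a | ((b & c) | (~c & (~e & ~a))))) = 10100000101000001111110011111100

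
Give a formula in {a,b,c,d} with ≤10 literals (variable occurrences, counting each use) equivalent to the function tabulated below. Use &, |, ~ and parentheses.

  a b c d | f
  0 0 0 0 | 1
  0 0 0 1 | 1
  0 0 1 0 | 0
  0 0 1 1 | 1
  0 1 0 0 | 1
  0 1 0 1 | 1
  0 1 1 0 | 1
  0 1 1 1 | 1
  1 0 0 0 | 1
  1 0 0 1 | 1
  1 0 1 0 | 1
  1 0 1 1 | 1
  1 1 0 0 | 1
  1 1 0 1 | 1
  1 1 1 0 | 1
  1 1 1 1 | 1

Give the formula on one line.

  ~c = 1100110011001100
  (a | b) = 0000111111111111
  (~c | (a | b)) = 1100111111111111
  ~a = 1111111100000000
  (~a & b) = 0000111100000000
  (~c & (~a & b)) = 0000110000000000
  ((~c & (~a & b)) | c) = 0011111100110011
  (b & ((~c & (~a & b)) | c)) = 0000111100000011
  (d | (b & ((~c & (~a & b)) | c))) = 0101111101010111
  ((~c | (a | b)) | (d | (b & ((~c & (~a & b)) | c)))) = 1101111111111111

((~c | (a | b)) | (d | (b & ((~c & (~a & b)) | c))))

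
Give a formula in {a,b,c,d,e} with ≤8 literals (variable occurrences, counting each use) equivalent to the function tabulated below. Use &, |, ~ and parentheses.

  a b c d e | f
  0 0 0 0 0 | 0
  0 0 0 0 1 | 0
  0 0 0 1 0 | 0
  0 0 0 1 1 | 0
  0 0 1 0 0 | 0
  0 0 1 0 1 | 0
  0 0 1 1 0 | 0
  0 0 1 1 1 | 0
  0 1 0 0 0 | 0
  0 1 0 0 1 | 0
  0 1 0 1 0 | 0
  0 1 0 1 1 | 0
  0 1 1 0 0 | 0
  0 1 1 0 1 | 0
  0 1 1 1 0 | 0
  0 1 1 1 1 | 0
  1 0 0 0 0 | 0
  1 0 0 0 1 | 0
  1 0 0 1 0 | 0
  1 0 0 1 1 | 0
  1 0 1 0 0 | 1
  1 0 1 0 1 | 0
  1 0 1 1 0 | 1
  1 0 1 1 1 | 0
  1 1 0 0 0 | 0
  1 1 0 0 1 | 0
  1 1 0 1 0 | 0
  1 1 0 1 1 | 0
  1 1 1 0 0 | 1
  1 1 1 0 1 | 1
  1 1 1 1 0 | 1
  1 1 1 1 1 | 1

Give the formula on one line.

  (a & c) = 00000000000000000000111100001111
  ~e = 10101010101010101010101010101010
  ~c = 11110000111100001111000011110000
  (~e | ~c) = 11111010111110101111101011111010
  (b | (~e | ~c)) = 11111010111111111111101011111111
  ((a & c) & (b | (~e | ~c))) = 00000000000000000000101000001111

((a & c) & (b | (~e | ~c)))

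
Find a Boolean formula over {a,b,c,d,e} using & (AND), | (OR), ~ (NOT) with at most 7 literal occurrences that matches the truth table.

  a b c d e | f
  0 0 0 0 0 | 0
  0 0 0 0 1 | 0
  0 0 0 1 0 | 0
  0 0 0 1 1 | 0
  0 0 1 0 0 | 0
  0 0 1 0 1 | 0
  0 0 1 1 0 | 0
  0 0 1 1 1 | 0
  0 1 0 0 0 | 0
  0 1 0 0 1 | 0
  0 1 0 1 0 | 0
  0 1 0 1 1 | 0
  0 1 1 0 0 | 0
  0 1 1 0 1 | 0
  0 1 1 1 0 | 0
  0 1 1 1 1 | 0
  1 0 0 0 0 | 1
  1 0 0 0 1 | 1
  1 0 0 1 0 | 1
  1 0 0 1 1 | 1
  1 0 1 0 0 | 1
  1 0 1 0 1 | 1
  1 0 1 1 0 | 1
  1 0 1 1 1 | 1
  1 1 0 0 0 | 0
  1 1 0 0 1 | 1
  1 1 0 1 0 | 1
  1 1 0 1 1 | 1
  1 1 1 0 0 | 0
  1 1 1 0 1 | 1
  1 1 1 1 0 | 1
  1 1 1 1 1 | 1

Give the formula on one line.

  ~b = 11111111000000001111111100000000
  (d | ~b) = 11111111001100111111111100110011
  (e | (d | ~b)) = 11111111011101111111111101110111
  (a & (e | (d | ~b))) = 00000000000000001111111101110111

(a & (e | (d | ~b)))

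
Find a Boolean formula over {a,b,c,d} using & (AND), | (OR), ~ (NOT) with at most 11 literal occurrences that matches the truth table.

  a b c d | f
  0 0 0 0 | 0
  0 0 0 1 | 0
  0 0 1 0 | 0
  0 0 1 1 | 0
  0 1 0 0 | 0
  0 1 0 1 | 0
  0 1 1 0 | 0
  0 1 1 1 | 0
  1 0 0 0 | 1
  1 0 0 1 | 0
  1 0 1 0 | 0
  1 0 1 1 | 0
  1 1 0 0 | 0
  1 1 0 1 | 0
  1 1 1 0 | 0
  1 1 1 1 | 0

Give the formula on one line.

  ~d = 1010101010101010
  (c | ~d) = 1011101110111011
  (a & (c | ~d)) = 0000000010111011
  ~b = 1111000011110000
  (d | ~b) = 1111010111110101
  ~c = 1100110011001100
  (~c | b) = 1100111111001111
  ((~c | b) & ~d) = 1000101010001010
  ((d | ~b) & ((~c | b) & ~d)) = 1000000010000000
  ((a & (c | ~d)) & ((d | ~b) & ((~c | b) & ~d))) = 0000000010000000

((a & (c | ~d)) & ((d | ~b) & ((~c | b) & ~d)))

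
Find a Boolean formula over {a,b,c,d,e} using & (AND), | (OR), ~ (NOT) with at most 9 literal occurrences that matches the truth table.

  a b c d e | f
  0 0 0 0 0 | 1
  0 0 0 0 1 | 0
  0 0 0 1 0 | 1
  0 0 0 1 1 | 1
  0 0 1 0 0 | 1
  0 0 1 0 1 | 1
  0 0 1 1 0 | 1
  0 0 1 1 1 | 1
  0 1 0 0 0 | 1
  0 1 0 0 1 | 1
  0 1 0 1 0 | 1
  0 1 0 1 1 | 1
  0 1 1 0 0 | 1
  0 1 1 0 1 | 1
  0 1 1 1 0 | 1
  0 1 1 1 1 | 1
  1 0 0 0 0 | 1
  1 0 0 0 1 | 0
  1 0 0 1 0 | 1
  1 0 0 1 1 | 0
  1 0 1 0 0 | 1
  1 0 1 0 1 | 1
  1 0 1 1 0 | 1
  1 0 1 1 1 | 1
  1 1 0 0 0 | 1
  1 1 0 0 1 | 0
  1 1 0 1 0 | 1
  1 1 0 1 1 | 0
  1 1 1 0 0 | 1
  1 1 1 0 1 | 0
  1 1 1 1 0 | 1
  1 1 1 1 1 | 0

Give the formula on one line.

(~e | ((d | ((c | b) | ~e)) & (~a | (~b & c))))

  ~e = 10101010101010101010101010101010
  (c | b) = 00001111111111110000111111111111
  ((c | b) | ~e) = 10101111111111111010111111111111
  (d | ((c | b) | ~e)) = 10111111111111111011111111111111
  ~a = 11111111111111110000000000000000
  ~b = 11111111000000001111111100000000
  (~b & c) = 00001111000000000000111100000000
  (~a | (~b & c)) = 11111111111111110000111100000000
  ((d | ((c | b) | ~e)) & (~a | (~b & c))) = 10111111111111110000111100000000
  (~e | ((d | ((c | b) | ~e)) & (~a | (~b & c)))) = 10111111111111111010111110101010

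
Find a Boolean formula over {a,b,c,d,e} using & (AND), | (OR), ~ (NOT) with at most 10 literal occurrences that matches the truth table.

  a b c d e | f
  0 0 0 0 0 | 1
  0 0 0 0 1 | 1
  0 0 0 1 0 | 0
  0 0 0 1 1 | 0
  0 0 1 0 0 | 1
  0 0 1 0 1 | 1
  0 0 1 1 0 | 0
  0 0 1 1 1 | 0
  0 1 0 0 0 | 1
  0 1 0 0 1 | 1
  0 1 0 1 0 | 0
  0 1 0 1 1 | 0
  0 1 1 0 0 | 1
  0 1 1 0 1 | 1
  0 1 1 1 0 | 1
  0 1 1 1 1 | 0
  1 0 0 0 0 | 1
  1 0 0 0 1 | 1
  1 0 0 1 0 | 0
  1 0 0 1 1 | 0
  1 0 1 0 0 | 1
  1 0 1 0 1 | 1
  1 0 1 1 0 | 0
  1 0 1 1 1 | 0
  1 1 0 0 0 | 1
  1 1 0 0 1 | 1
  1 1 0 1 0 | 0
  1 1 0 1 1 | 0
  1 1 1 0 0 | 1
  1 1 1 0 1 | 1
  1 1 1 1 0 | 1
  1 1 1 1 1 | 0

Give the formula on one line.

((~e & (~d | (c & b))) | (~d & (~a | ((c | a) & e))))

  ~e = 10101010101010101010101010101010
  ~d = 11001100110011001100110011001100
  (c & b) = 00000000000011110000000000001111
  (~d | (c & b)) = 11001100110011111100110011001111
  (~e & (~d | (c & b))) = 10001000100010101000100010001010
  ~a = 11111111111111110000000000000000
  (c | a) = 00001111000011111111111111111111
  ((c | a) & e) = 00000101000001010101010101010101
  (~a | ((c | a) & e)) = 11111111111111110101010101010101
  (~d & (~a | ((c | a) & e))) = 11001100110011000100010001000100
  ((~e & (~d | (c & b))) | (~d & (~a | ((c | a) & e)))) = 11001100110011101100110011001110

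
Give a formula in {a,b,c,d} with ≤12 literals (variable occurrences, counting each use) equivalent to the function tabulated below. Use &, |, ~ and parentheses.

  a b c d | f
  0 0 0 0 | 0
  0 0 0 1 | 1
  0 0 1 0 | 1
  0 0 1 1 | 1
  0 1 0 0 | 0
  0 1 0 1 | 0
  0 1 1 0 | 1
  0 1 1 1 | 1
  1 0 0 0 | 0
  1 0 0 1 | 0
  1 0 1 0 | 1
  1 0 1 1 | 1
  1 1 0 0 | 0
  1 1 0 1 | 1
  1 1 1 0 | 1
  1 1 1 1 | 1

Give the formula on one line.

(((~b & (c | (d & ~a))) | c) | ((b & (d & a)) | c))

  ~b = 1111000011110000
  ~a = 1111111100000000
  (d & ~a) = 0101010100000000
  (c | (d & ~a)) = 0111011100110011
  (~b & (c | (d & ~a))) = 0111000000110000
  ((~b & (c | (d & ~a))) | c) = 0111001100110011
  (d & a) = 0000000001010101
  (b & (d & a)) = 0000000000000101
  ((b & (d & a)) | c) = 0011001100110111
  (((~b & (c | (d & ~a))) | c) | ((b & (d & a)) | c)) = 0111001100110111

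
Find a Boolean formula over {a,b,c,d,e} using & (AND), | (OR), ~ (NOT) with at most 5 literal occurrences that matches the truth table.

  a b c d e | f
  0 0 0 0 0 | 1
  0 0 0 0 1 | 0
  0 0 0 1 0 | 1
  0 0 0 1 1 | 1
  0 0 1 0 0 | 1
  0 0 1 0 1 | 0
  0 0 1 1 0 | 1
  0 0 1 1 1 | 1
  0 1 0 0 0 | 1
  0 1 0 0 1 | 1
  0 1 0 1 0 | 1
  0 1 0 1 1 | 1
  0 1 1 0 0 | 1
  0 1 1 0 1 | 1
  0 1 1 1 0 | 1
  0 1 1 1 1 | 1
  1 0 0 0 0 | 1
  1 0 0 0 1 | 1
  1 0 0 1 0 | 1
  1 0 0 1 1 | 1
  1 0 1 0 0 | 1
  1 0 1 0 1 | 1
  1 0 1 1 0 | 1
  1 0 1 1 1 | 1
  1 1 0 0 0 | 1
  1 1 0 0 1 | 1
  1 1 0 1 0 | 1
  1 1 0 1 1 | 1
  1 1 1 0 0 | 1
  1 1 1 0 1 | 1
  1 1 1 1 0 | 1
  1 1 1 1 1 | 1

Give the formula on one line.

  (d | b) = 00110011111111110011001111111111
  ~e = 10101010101010101010101010101010
  ((d | b) | ~e) = 10111011111111111011101111111111
  (((d | b) | ~e) | a) = 10111011111111111111111111111111

(((d | b) | ~e) | a)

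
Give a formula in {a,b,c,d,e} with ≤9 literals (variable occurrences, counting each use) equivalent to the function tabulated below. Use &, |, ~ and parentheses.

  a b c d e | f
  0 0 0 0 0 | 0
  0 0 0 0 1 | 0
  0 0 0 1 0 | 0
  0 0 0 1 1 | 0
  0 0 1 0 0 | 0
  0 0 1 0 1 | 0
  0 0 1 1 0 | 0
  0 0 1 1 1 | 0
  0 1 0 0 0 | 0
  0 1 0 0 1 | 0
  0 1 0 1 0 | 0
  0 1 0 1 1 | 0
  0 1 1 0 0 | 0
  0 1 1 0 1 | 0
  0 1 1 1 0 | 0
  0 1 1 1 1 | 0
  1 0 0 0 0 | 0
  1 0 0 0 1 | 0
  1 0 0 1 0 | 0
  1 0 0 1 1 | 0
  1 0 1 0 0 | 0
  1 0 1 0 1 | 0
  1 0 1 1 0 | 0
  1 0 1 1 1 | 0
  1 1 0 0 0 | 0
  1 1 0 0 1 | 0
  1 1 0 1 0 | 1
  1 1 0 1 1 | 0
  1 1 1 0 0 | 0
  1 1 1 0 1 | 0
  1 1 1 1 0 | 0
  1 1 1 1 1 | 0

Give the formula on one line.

  (c | b) = 00001111111111110000111111111111
  (e | d) = 01110111011101110111011101110111
  ~b = 11111111000000001111111100000000
  (a | ~b) = 11111111000000001111111111111111
  ((e | d) & (a | ~b)) = 01110111000000000111011101110111
  ((c | b) & ((e | d) & (a | ~b))) = 00000111000000000000011101110111
  ~e = 10101010101010101010101010101010
  ~c = 11110000111100001111000011110000
  (~e & ~c) = 10100000101000001010000010100000
  (a & (~e & ~c)) = 00000000000000001010000010100000
  (((c | b) & ((e | d) & (a | ~b))) & (a & (~e & ~c))) = 00000000000000000000000000100000

(((c | b) & ((e | d) & (a | ~b))) & (a & (~e & ~c)))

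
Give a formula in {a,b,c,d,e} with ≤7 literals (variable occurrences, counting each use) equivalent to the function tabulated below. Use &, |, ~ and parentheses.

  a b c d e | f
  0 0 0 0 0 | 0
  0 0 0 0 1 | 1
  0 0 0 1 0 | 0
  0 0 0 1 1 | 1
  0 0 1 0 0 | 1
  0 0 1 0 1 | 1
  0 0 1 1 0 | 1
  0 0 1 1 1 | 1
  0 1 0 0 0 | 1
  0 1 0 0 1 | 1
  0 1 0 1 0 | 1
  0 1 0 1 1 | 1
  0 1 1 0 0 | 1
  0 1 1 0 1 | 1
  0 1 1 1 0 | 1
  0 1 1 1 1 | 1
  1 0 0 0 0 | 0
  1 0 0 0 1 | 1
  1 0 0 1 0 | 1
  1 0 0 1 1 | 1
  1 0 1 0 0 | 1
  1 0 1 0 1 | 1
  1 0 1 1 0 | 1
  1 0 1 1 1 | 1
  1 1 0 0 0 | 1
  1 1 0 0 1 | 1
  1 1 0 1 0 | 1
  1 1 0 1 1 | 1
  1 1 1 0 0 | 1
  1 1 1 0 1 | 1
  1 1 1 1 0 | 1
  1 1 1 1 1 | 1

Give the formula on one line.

((a & (d | e)) | ((c | e) | b))

  (d | e) = 01110111011101110111011101110111
  (a & (d | e)) = 00000000000000000111011101110111
  (c | e) = 01011111010111110101111101011111
  ((c | e) | b) = 01011111111111110101111111111111
  ((a & (d | e)) | ((c | e) | b)) = 01011111111111110111111111111111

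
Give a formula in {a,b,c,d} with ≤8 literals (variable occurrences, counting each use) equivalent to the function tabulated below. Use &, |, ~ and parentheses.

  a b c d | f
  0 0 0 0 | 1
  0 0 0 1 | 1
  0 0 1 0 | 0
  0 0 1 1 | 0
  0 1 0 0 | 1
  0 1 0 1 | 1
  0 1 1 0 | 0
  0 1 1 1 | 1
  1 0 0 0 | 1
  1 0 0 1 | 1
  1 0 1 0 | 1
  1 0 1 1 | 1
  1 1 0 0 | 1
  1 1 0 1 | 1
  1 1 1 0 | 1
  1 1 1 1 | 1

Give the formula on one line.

  (c & a) = 0000000000110011
  ~c = 1100110011001100
  (d & b) = 0000010100000101
  (~c | (d & b)) = 1100110111001101
  ((c & a) | (~c | (d & b))) = 1100110111111111

((c & a) | (~c | (d & b)))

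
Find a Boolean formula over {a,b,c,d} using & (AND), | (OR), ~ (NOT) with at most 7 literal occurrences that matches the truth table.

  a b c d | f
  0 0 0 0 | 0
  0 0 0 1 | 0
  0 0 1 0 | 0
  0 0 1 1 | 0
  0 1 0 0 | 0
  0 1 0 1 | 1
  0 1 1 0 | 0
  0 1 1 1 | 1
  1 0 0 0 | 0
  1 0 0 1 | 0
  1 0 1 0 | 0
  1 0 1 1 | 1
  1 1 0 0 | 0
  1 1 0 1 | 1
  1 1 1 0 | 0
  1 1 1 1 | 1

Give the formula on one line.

  ~b = 1111000011110000
  (c | b) = 0011111100111111
  (a & (c | b)) = 0000000000111111
  (~b & (a & (c | b))) = 0000000000110000
  (b | (~b & (a & (c | b)))) = 0000111100111111
  ((b | (~b & (a & (c | b)))) & d) = 0000010100010101

((b | (~b & (a & (c | b)))) & d)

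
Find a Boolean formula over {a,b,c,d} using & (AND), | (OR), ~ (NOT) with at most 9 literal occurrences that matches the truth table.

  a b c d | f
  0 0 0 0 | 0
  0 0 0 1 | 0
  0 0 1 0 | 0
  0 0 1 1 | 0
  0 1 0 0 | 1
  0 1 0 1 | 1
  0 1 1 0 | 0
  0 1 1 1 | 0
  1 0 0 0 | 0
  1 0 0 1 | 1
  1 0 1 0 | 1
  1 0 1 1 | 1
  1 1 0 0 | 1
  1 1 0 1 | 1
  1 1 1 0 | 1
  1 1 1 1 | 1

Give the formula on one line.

  (c & a) = 0000000000110011
  ~c = 1100110011001100
  (d & ~c) = 0100010001000100
  ((d & ~c) | b) = 0100111101001111
  (((d & ~c) | b) & ~c) = 0100110001001100
  ((c & a) | (((d & ~c) | b) & ~c)) = 0100110001111111
  (a | b) = 0000111111111111
  (c | (a | b)) = 0011111111111111
  (((c & a) | (((d & ~c) | b) & ~c)) & (c | (a | b))) = 0000110001111111

(((c & a) | (((d & ~c) | b) & ~c)) & (c | (a | b)))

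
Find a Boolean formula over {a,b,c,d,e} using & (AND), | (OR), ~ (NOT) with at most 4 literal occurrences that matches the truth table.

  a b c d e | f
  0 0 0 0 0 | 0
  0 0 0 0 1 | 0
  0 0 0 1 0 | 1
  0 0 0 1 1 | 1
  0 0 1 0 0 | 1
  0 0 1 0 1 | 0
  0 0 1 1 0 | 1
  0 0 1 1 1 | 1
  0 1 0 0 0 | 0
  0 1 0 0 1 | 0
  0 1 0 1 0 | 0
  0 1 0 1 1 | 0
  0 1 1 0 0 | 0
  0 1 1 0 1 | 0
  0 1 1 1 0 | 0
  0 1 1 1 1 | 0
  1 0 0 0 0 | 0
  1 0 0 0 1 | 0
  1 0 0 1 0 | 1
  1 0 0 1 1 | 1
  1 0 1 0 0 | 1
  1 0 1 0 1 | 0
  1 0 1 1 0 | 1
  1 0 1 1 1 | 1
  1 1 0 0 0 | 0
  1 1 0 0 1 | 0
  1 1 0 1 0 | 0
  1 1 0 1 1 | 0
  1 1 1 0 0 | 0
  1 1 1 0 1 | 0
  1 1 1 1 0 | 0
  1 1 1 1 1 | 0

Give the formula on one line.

  ~b = 11111111000000001111111100000000
  ~e = 10101010101010101010101010101010
  (~e & c) = 00001010000010100000101000001010
  (d | (~e & c)) = 00111011001110110011101100111011
  (~b & (d | (~e & c))) = 00111011000000000011101100000000

(~b & (d | (~e & c)))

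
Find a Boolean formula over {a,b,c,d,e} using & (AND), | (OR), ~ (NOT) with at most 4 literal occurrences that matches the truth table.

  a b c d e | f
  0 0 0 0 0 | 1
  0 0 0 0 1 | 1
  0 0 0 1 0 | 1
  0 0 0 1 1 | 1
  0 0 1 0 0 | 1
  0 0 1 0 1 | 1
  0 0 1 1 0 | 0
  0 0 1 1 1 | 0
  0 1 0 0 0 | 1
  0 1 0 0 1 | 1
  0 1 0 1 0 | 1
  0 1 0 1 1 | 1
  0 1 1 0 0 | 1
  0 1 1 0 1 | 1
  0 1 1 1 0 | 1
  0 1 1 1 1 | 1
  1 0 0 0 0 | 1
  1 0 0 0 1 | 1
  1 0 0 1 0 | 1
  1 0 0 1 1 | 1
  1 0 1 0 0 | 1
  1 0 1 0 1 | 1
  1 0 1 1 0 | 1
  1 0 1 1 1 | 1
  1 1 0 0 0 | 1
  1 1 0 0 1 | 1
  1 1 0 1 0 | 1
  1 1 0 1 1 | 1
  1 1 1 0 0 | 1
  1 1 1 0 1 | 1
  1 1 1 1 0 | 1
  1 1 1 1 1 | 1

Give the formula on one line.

((a | ~c) | (~d | b))

  ~c = 11110000111100001111000011110000
  (a | ~c) = 11110000111100001111111111111111
  ~d = 11001100110011001100110011001100
  (~d | b) = 11001100111111111100110011111111
  ((a | ~c) | (~d | b)) = 11111100111111111111111111111111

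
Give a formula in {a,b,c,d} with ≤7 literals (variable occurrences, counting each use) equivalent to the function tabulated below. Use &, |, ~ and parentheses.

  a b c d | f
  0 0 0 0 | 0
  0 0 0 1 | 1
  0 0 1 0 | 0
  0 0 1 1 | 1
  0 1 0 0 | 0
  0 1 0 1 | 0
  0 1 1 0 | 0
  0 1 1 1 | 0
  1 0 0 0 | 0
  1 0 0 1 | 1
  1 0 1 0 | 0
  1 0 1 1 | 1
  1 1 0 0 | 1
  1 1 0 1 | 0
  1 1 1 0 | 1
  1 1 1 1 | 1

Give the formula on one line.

  (b | d) = 0101111101011111
  ~d = 1010101010101010
  (c | ~d) = 1011101110111011
  ((c | ~d) & a) = 0000000010111011
  ~b = 1111000011110000
  (((c | ~d) & a) | ~b) = 1111000011111011
  ((b | d) & (((c | ~d) & a) | ~b)) = 0101000001011011

((b | d) & (((c | ~d) & a) | ~b))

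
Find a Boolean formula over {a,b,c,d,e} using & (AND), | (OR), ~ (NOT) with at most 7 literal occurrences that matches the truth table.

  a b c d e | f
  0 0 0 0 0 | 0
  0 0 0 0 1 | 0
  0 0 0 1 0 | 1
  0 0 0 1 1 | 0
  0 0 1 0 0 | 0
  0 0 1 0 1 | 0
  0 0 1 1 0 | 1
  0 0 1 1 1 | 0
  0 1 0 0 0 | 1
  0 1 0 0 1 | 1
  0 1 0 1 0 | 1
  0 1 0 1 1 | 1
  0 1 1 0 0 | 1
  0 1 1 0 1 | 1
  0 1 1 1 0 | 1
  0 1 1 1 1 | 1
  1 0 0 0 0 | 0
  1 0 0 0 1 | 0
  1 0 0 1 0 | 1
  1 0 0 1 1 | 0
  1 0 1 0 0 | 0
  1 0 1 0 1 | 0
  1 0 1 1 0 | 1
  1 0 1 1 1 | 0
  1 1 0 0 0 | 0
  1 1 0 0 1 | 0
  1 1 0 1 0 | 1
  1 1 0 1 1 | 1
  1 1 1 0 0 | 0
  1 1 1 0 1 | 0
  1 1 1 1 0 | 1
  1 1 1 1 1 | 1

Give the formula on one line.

((b | ~e) & ((~a & b) | d))

  ~e = 10101010101010101010101010101010
  (b | ~e) = 10101010111111111010101011111111
  ~a = 11111111111111110000000000000000
  (~a & b) = 00000000111111110000000000000000
  ((~a & b) | d) = 00110011111111110011001100110011
  ((b | ~e) & ((~a & b) | d)) = 00100010111111110010001000110011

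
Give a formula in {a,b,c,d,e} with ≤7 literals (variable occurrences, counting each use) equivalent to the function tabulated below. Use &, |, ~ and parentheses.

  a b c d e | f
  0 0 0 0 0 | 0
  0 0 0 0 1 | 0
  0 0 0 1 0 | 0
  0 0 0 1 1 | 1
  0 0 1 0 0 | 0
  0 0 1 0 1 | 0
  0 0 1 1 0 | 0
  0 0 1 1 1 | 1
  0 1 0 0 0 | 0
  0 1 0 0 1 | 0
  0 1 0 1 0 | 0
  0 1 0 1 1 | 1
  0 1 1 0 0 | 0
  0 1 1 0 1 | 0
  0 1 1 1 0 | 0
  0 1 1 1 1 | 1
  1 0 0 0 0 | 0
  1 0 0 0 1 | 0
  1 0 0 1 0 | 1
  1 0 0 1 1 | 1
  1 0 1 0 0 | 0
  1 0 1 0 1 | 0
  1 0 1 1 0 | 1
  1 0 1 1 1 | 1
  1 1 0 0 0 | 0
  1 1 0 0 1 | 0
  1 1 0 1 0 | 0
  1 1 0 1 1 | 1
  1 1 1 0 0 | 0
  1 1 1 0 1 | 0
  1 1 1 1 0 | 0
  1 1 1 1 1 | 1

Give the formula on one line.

(((d & e) | ~b) & (d & (a | e)))

  (d & e) = 00010001000100010001000100010001
  ~b = 11111111000000001111111100000000
  ((d & e) | ~b) = 11111111000100011111111100010001
  (a | e) = 01010101010101011111111111111111
  (d & (a | e)) = 00010001000100010011001100110011
  (((d & e) | ~b) & (d & (a | e))) = 00010001000100010011001100010001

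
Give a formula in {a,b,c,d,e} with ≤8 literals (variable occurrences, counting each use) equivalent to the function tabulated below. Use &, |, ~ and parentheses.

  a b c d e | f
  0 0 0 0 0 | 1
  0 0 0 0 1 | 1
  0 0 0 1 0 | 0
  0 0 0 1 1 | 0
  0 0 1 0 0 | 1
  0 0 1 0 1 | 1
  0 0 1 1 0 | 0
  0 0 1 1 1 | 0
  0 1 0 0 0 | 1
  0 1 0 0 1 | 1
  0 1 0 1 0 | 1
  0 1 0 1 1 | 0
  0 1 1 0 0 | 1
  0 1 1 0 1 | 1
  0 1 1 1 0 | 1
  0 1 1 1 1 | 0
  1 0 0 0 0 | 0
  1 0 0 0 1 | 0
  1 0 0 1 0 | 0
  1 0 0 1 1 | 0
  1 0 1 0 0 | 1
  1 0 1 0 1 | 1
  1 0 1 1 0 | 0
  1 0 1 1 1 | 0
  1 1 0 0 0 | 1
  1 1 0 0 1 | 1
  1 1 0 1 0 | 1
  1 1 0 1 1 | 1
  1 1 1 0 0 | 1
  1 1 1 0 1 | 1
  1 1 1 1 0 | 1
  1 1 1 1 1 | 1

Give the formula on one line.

((((c | ~d) & (c | ~a)) & ~d) | (b & (~e | a)))

  ~d = 11001100110011001100110011001100
  (c | ~d) = 11001111110011111100111111001111
  ~a = 11111111111111110000000000000000
  (c | ~a) = 11111111111111110000111100001111
  ((c | ~d) & (c | ~a)) = 11001111110011110000111100001111
  (((c | ~d) & (c | ~a)) & ~d) = 11001100110011000000110000001100
  ~e = 10101010101010101010101010101010
  (~e | a) = 10101010101010101111111111111111
  (b & (~e | a)) = 00000000101010100000000011111111
  ((((c | ~d) & (c | ~a)) & ~d) | (b & (~e | a))) = 11001100111011100000110011111111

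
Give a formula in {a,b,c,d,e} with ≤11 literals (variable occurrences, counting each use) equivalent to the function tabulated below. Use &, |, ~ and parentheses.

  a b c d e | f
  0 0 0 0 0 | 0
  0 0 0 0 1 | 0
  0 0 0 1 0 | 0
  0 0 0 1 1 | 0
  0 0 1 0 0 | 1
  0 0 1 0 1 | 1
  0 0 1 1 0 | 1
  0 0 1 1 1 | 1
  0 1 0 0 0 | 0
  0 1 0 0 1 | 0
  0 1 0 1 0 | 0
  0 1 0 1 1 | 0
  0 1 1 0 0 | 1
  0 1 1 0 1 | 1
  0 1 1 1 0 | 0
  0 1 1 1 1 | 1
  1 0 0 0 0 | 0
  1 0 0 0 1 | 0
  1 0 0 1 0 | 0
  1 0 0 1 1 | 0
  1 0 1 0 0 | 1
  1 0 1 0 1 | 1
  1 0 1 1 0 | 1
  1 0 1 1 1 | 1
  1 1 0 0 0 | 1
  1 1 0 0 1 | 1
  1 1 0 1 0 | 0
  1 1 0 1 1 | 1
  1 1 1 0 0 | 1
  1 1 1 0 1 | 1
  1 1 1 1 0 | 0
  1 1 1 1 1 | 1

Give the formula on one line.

  ~e = 10101010101010101010101010101010
  ~d = 11001100110011001100110011001100
  (~e & ~d) = 10001000100010001000100010001000
  ((~e & ~d) | e) = 11011101110111011101110111011101
  (((~e & ~d) | e) & b) = 00000000110111010000000011011101
  ~b = 11111111000000001111111100000000
  (~b & c) = 00001111000000000000111100000000
  ((((~e & ~d) | e) & b) | (~b & c)) = 00001111110111010000111111011101
  (c | ~b) = 11111111000011111111111100001111
  (a | (c | ~b)) = 11111111000011111111111111111111
  (((((~e & ~d) | e) & b) | (~b & c)) & (a | (c | ~b))) = 00001111000011010000111111011101

(((((~e & ~d) | e) & b) | (~b & c)) & (a | (c | ~b)))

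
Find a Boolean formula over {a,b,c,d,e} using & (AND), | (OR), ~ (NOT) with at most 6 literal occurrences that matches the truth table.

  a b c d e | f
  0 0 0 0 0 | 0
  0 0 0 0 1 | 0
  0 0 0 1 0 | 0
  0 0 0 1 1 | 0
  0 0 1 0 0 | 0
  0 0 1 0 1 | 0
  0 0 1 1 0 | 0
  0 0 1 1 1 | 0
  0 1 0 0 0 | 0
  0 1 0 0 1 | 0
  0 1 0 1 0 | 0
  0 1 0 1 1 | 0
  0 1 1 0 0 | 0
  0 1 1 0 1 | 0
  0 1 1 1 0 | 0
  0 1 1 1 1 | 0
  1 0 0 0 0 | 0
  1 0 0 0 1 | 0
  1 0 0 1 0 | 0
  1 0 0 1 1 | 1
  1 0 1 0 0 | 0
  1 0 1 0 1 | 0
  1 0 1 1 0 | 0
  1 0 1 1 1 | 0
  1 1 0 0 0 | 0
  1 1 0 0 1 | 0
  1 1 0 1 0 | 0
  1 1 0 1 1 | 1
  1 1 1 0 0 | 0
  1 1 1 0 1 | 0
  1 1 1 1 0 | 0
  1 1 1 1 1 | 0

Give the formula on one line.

  (e & d) = 00010001000100010001000100010001
  ~c = 11110000111100001111000011110000
  ((e & d) & ~c) = 00010000000100000001000000010000
  (((e & d) & ~c) & a) = 00000000000000000001000000010000

(((e & d) & ~c) & a)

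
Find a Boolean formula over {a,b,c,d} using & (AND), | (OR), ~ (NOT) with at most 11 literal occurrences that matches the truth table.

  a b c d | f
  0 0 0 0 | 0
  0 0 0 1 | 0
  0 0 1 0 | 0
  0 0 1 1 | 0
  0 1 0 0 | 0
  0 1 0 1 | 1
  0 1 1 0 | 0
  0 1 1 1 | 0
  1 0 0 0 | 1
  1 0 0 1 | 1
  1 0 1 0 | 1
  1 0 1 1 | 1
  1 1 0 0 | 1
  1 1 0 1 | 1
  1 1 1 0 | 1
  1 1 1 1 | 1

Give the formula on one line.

((((~c | (d & a)) & d) & ((~a & d) & (~d | b))) | a)

  ~c = 1100110011001100
  (d & a) = 0000000001010101
  (~c | (d & a)) = 1100110011011101
  ((~c | (d & a)) & d) = 0100010001010101
  ~a = 1111111100000000
  (~a & d) = 0101010100000000
  ~d = 1010101010101010
  (~d | b) = 1010111110101111
  ((~a & d) & (~d | b)) = 0000010100000000
  (((~c | (d & a)) & d) & ((~a & d) & (~d | b))) = 0000010000000000
  ((((~c | (d & a)) & d) & ((~a & d) & (~d | b))) | a) = 0000010011111111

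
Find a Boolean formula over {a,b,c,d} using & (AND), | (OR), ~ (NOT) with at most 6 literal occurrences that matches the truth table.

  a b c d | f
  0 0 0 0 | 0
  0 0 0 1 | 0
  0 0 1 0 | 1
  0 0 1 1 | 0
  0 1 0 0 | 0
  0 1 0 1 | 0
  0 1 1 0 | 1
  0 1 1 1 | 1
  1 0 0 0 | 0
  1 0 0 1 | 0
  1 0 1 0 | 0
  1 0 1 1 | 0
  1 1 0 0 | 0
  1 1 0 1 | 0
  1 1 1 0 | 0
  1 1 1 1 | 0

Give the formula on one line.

((b | (~d & c)) & (c & ~a))

  ~d = 1010101010101010
  (~d & c) = 0010001000100010
  (b | (~d & c)) = 0010111100101111
  ~a = 1111111100000000
  (c & ~a) = 0011001100000000
  ((b | (~d & c)) & (c & ~a)) = 0010001100000000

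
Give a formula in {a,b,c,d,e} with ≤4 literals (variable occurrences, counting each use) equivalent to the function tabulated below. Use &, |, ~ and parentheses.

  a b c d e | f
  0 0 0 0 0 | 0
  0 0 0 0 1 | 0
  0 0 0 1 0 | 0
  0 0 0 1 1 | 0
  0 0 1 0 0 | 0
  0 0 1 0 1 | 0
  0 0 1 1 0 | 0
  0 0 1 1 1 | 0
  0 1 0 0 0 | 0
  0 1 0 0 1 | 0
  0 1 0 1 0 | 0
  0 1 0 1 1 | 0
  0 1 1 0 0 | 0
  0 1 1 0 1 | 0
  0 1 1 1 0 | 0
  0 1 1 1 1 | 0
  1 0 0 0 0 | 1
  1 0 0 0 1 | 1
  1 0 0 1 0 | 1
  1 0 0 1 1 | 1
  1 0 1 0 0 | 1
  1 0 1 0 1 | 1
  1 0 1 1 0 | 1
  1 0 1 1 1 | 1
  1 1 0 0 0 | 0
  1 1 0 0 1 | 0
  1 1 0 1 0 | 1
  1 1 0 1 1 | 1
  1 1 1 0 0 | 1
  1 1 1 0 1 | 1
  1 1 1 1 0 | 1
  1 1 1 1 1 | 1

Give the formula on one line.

  ~b = 11111111000000001111111100000000
  (c | ~b) = 11111111000011111111111100001111
  ((c | ~b) | d) = 11111111001111111111111100111111
  (a & ((c | ~b) | d)) = 00000000000000001111111100111111

(a & ((c | ~b) | d))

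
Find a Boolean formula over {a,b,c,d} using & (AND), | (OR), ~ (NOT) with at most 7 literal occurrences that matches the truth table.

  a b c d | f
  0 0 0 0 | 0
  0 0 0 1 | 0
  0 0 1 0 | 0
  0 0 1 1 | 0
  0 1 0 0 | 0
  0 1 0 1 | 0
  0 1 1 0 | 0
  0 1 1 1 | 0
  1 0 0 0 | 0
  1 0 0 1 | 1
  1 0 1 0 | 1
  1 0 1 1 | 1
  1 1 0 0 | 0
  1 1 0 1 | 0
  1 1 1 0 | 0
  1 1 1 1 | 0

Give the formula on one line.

(~b & ((c | ((~d | ~c) & d)) & a))

  ~b = 1111000011110000
  ~d = 1010101010101010
  ~c = 1100110011001100
  (~d | ~c) = 1110111011101110
  ((~d | ~c) & d) = 0100010001000100
  (c | ((~d | ~c) & d)) = 0111011101110111
  ((c | ((~d | ~c) & d)) & a) = 0000000001110111
  (~b & ((c | ((~d | ~c) & d)) & a)) = 0000000001110000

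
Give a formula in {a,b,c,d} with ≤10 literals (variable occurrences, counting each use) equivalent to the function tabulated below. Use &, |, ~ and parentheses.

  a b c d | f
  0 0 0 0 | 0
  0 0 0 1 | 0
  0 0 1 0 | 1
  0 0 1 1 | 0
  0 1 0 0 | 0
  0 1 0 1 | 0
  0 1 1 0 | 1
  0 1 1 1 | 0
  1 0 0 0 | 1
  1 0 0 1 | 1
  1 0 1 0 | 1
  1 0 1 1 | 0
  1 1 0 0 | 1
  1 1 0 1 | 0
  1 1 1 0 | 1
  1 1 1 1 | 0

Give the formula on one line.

((~d | (~b & (((c & ~a) | ~c) & a))) & (c | a))

  ~d = 1010101010101010
  ~b = 1111000011110000
  ~a = 1111111100000000
  (c & ~a) = 0011001100000000
  ~c = 1100110011001100
  ((c & ~a) | ~c) = 1111111111001100
  (((c & ~a) | ~c) & a) = 0000000011001100
  (~b & (((c & ~a) | ~c) & a)) = 0000000011000000
  (~d | (~b & (((c & ~a) | ~c) & a))) = 1010101011101010
  (c | a) = 0011001111111111
  ((~d | (~b & (((c & ~a) | ~c) & a))) & (c | a)) = 0010001011101010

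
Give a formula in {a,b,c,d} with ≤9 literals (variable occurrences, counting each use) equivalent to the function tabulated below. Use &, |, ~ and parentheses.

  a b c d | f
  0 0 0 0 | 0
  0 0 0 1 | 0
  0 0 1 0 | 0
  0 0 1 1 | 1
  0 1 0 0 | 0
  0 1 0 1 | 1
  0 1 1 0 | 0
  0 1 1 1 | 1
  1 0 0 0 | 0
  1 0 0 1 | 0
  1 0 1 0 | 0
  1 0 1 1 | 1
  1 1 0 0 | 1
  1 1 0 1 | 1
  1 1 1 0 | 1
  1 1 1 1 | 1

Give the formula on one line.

  (b & a) = 0000000000001111
  ((b & a) | d) = 0101010101011111
  (d & c) = 0001000100010001
  ((d & c) | b) = 0001111100011111
  (((b & a) | d) & ((d & c) | b)) = 0001010100011111

(((b & a) | d) & ((d & c) | b))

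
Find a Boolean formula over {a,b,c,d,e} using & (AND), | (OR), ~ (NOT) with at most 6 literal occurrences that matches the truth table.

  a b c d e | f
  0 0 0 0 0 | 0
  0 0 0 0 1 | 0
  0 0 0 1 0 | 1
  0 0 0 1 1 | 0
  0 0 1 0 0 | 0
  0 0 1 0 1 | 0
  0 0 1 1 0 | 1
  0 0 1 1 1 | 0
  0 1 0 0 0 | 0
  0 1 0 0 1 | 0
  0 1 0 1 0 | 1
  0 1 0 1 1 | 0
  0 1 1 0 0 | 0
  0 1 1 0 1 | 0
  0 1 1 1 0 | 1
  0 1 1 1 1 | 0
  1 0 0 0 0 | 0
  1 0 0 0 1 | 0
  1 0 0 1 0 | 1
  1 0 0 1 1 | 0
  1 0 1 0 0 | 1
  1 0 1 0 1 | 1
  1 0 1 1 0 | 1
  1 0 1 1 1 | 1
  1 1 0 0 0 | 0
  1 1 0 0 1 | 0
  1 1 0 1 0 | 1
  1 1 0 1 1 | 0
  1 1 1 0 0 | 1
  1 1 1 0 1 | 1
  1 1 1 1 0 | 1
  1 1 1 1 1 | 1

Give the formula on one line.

  (a & c) = 00000000000000000000111100001111
  ~e = 10101010101010101010101010101010
  (d & ~e) = 00100010001000100010001000100010
  ((a & c) | (d & ~e)) = 00100010001000100010111100101111

((a & c) | (d & ~e))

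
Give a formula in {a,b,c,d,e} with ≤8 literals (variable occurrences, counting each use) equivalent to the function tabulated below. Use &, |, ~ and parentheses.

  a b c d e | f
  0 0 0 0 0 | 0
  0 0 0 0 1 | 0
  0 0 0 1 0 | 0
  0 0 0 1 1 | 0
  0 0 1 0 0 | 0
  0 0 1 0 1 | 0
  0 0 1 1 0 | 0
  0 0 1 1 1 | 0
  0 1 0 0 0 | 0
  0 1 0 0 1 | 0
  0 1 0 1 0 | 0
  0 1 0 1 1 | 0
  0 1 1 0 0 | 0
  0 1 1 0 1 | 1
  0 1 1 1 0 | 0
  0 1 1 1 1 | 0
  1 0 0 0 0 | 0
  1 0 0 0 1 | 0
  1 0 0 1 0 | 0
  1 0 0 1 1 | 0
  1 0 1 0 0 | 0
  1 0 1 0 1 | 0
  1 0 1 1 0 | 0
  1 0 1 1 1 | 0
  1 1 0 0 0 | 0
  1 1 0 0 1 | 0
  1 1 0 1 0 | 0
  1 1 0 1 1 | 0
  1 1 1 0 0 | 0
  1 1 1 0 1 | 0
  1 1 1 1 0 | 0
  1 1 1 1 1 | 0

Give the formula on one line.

((e & ~d) & (((b & (c | a)) & ~a) | (~e & a)))

  ~d = 11001100110011001100110011001100
  (e & ~d) = 01000100010001000100010001000100
  (c | a) = 00001111000011111111111111111111
  (b & (c | a)) = 00000000000011110000000011111111
  ~a = 11111111111111110000000000000000
  ((b & (c | a)) & ~a) = 00000000000011110000000000000000
  ~e = 10101010101010101010101010101010
  (~e & a) = 00000000000000001010101010101010
  (((b & (c | a)) & ~a) | (~e & a)) = 00000000000011111010101010101010
  ((e & ~d) & (((b & (c | a)) & ~a) | (~e & a))) = 00000000000001000000000000000000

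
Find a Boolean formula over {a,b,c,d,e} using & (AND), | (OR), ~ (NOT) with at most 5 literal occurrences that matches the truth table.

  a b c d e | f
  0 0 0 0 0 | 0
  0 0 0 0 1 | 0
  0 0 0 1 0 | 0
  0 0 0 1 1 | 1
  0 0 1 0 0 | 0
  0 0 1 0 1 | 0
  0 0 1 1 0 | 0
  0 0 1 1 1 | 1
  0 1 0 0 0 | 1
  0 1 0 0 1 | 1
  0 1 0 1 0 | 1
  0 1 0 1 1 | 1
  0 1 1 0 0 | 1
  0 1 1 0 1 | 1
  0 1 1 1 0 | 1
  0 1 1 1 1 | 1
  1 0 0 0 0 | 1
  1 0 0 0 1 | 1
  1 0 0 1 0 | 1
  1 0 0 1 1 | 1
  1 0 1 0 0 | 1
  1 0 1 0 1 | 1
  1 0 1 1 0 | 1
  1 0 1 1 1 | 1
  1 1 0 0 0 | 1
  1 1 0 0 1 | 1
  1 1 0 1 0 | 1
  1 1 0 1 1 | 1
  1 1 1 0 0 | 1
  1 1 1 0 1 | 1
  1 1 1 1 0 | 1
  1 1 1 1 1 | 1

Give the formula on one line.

((b | a) | (e & (b | d)))

  (b | a) = 00000000111111111111111111111111
  (b | d) = 00110011111111110011001111111111
  (e & (b | d)) = 00010001010101010001000101010101
  ((b | a) | (e & (b | d))) = 00010001111111111111111111111111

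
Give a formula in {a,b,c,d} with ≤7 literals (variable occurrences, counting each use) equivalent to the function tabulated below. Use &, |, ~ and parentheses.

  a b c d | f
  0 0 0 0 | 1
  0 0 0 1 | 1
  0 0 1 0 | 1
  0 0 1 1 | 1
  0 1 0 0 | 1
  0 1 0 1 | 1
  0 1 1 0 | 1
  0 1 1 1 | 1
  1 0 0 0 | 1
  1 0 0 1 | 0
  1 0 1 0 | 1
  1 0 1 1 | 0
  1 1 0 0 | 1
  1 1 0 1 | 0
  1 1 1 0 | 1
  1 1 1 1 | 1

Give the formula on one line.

((~a | ~d) | (((~c & ~b) & ~d) | (c & b)))

  ~a = 1111111100000000
  ~d = 1010101010101010
  (~a | ~d) = 1111111110101010
  ~c = 1100110011001100
  ~b = 1111000011110000
  (~c & ~b) = 1100000011000000
  ((~c & ~b) & ~d) = 1000000010000000
  (c & b) = 0000001100000011
  (((~c & ~b) & ~d) | (c & b)) = 1000001110000011
  ((~a | ~d) | (((~c & ~b) & ~d) | (c & b))) = 1111111110101011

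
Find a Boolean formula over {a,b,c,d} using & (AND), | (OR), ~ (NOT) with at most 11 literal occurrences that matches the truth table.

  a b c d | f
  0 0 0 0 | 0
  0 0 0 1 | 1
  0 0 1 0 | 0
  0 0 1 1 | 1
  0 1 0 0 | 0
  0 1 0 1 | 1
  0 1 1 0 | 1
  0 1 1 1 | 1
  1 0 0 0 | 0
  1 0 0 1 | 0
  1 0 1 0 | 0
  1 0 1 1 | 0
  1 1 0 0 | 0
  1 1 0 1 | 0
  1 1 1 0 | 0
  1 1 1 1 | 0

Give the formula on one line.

(~a & (((b & a) | ((~d & c) & b)) | (a | d)))

  ~a = 1111111100000000
  (b & a) = 0000000000001111
  ~d = 1010101010101010
  (~d & c) = 0010001000100010
  ((~d & c) & b) = 0000001000000010
  ((b & a) | ((~d & c) & b)) = 0000001000001111
  (a | d) = 0101010111111111
  (((b & a) | ((~d & c) & b)) | (a | d)) = 0101011111111111
  (~a & (((b & a) | ((~d & c) & b)) | (a | d))) = 0101011100000000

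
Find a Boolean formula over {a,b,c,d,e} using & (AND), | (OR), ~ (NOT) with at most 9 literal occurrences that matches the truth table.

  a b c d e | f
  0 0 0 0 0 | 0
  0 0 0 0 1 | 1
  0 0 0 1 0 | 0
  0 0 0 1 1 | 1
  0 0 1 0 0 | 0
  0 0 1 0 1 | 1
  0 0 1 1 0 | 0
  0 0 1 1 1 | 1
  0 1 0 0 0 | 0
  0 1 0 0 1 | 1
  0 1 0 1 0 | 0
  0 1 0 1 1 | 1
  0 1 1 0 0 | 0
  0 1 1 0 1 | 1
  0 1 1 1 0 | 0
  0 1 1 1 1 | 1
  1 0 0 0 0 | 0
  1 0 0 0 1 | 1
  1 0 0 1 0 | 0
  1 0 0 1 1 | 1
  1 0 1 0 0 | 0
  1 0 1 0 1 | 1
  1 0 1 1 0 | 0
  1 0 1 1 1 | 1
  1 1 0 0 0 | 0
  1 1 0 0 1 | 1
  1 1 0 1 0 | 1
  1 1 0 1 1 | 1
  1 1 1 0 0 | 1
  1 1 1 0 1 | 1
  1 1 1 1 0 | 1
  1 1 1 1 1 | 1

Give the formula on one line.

(((((c | ~b) | (d & a)) & ~e) & ((~e & a) & b)) | e)

  ~b = 11111111000000001111111100000000
  (c | ~b) = 11111111000011111111111100001111
  (d & a) = 00000000000000000011001100110011
  ((c | ~b) | (d & a)) = 11111111000011111111111100111111
  ~e = 10101010101010101010101010101010
  (((c | ~b) | (d & a)) & ~e) = 10101010000010101010101000101010
  (~e & a) = 00000000000000001010101010101010
  ((~e & a) & b) = 00000000000000000000000010101010
  ((((c | ~b) | (d & a)) & ~e) & ((~e & a) & b)) = 00000000000000000000000000101010
  (((((c | ~b) | (d & a)) & ~e) & ((~e & a) & b)) | e) = 01010101010101010101010101111111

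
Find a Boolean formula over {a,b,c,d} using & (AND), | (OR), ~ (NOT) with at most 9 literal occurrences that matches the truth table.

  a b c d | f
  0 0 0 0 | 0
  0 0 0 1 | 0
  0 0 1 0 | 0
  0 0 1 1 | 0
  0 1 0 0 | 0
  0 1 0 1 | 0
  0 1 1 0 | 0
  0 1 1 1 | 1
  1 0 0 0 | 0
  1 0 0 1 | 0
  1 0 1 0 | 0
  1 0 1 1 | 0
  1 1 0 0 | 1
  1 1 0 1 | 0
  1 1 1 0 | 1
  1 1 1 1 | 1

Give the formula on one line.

(((d | a) & b) & ((c & d) | ~d))

  (d | a) = 0101010111111111
  ((d | a) & b) = 0000010100001111
  (c & d) = 0001000100010001
  ~d = 1010101010101010
  ((c & d) | ~d) = 1011101110111011
  (((d | a) & b) & ((c & d) | ~d)) = 0000000100001011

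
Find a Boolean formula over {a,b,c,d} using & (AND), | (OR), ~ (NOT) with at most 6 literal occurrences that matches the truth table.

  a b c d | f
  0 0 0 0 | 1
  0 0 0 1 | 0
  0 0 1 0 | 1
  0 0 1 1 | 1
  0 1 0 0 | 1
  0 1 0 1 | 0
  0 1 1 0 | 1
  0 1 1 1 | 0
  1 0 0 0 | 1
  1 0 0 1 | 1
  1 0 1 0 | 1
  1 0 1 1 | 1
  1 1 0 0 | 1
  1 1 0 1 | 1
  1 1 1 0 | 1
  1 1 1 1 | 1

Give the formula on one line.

((a | ~d) | (c & ~b))

  ~d = 1010101010101010
  (a | ~d) = 1010101011111111
  ~b = 1111000011110000
  (c & ~b) = 0011000000110000
  ((a | ~d) | (c & ~b)) = 1011101011111111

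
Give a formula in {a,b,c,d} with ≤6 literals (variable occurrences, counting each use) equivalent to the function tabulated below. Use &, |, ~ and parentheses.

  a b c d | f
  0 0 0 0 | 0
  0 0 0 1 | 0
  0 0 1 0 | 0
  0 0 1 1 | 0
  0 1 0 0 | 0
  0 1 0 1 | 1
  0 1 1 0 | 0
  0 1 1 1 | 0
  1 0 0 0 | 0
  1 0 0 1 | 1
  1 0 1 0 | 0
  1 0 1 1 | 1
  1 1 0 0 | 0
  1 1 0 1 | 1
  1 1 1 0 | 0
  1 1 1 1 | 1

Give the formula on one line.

  ~c = 1100110011001100
  (~c & b) = 0000110000001100
  (a | (~c & b)) = 0000110011111111
  (d & (a | (~c & b))) = 0000010001010101

(d & (a | (~c & b)))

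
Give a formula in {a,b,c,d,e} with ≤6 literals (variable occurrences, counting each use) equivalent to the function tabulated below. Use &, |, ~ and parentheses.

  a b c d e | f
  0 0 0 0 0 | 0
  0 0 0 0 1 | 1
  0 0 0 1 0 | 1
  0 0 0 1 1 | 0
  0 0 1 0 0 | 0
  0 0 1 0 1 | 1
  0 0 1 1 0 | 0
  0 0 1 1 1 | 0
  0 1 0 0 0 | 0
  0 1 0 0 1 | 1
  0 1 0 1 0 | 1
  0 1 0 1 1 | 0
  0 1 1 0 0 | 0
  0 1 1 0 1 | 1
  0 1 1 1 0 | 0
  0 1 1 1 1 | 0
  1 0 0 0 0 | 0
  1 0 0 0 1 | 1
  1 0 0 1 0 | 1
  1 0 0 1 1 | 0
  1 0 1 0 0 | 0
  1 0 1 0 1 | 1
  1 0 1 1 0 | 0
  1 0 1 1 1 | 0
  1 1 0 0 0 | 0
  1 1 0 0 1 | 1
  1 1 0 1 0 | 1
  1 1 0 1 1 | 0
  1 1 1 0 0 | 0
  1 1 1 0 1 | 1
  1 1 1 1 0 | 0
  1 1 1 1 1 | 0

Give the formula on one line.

  ~e = 10101010101010101010101010101010
  (d & ~e) = 00100010001000100010001000100010
  ((d & ~e) | e) = 01110111011101110111011101110111
  ~c = 11110000111100001111000011110000
  (~e & ~c) = 10100000101000001010000010100000
  ~d = 11001100110011001100110011001100
  ((~e & ~c) | ~d) = 11101100111011001110110011101100
  (((d & ~e) | e) & ((~e & ~c) | ~d)) = 01100100011001000110010001100100

(((d & ~e) | e) & ((~e & ~c) | ~d))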